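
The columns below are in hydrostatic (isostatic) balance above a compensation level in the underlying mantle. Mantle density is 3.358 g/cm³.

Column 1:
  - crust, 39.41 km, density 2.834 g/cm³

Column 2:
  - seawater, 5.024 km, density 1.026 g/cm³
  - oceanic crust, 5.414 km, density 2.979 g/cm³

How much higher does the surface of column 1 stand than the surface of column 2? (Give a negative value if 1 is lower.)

2.05 km

For any compensation level in the mantle, the mantle terms cancel and isostasy reduces to e = (Σt_1 − Σt_2) − (Σ(ρt)_1 − Σ(ρt)_2) / ρ_m.
Σt_1 = 39.41 km; Σt_2 = 10.438 km; Σ(ρt)_1 = 111.68794; Σ(ρt)_2 = 21.28293 (in km·g/cm³).
e = (39.41 − 10.438) − (111.68794 − 21.28293) / 3.358 = 2.05 km.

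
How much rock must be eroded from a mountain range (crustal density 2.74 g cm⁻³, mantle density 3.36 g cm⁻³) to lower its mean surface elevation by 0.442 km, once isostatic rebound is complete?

Net drop Δ = e − u = e − e ρ_c/ρ_m = e (ρ_m − ρ_c)/ρ_m.
e = Δ ρ_m/(ρ_m − ρ_c) = 0.442 km × 3.36/0.62 = 2.4 km.

2.4 km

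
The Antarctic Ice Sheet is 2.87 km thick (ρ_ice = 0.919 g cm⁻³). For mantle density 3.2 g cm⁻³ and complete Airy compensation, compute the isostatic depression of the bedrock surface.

0.824 km

Equating mass per unit area of the two columns: the ice load ρ_ice t is balanced by mantle displaced below, ρ_m s.
s = t ρ_ice / ρ_m = 2.87 km × 0.919/3.2 = 0.824 km.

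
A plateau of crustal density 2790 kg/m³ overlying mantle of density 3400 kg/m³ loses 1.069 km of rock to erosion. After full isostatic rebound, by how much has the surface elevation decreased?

Rebound u = e ρ_c/ρ_m = 1.069 km × 2790/3400 = 0.8772 km.
Net surface drop = e − u = 1.069 km − 0.8772 km = e (ρ_m − ρ_c)/ρ_m = 0.192 km.

0.192 km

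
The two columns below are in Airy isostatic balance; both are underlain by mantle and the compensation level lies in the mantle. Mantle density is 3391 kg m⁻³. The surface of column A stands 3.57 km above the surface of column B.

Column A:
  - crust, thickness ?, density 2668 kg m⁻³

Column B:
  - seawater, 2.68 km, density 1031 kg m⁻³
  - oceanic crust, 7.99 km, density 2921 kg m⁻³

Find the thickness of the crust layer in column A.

Take the compensation level at the base of the deeper column (depth z_c below the surface of column A) and equate Σ ρ_i t_i down to z_c; mantle fills any gap and the z_c terms cancel.
Column A: x×2668 + (z_c − 0 − x)×3391
Column B: 3.57×0 + 2.68×1031 + 7.99×2921 + (z_c − 3.57 − 10.67)×3391
The z_c×3391 term appears on both sides and cancels. Collect the known terms of each column as K = Σ(ρt)_known − 3391 × (depth of known layers): K_A = 0 − 3391×0 = 0; K_B = 26101.87 − 3391×(3.57 + 10.67) = −22185.97.
Balance: K_A − x×(3391 − 2668) = K_B, so x = (K_A − K_B)/(3391 − 2668) = 22186/723 = 30.7 km.

30.7 km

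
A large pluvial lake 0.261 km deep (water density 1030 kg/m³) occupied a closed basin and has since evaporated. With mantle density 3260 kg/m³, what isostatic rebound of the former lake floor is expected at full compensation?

u = d ρ_w/ρ_m = 0.261 km × 1030/3260 = 0.0825 km.

0.0825 km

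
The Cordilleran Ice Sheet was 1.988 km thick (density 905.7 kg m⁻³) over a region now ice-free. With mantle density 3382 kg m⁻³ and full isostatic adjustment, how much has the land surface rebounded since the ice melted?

0.532 km

Removing the load lets mantle flow back in; uplift u satisfies ρ_ice t = ρ_m u.
u = t ρ_ice/ρ_m = 1.988 km × 905.7/3382 = 0.532 km.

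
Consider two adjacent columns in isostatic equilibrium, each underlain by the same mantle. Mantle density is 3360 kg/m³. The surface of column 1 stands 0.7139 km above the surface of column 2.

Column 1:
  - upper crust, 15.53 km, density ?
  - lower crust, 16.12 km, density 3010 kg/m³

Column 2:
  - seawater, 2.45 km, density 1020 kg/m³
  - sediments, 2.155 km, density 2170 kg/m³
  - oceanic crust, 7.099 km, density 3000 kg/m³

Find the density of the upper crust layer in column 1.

Take the compensation level at the base of the deeper column (depth z_c below the surface of column 1) and equate Σ ρ_i t_i down to z_c; mantle fills any gap and the z_c terms cancel.
Column 1: 15.53×ρ + 16.12×3010 + (z_c − 31.65)×3360
Column 2: 0.7139×0 + 2.45×1020 + 2.155×2170 + 7.099×3000 + (z_c − 0.7139 − 11.704)×3360
The z_c×3360 term appears on both sides and cancels. Collect the known terms of each column as K = Σ(ρt)_known − 3360 × (depth of known layers): K_1 = 48521.2 − 3360×31.65 = −57822.8; K_2 = 28472.35 − 3360×(0.7139 + 11.704) = −13251.794.
Balance: K_1 + 15.53×ρ = K_2, so ρ = (K_2 − K_1)/15.53 = 44571/15.53 = 2870 kg/m³.

2870 kg/m³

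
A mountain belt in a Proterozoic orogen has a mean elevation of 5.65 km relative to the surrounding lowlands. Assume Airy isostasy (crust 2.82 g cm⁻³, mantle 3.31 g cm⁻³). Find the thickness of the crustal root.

32.5 km

By Archimedes' principle applied to the lithosphere: the weight of the topography is balanced by the buoyancy of the root, ρ_c h = (ρ_m − ρ_c) r.
r = h · ρ_c / (ρ_m − ρ_c) = 5.65 km × 2.82 / (3.31 − 2.82) = 32.5 km.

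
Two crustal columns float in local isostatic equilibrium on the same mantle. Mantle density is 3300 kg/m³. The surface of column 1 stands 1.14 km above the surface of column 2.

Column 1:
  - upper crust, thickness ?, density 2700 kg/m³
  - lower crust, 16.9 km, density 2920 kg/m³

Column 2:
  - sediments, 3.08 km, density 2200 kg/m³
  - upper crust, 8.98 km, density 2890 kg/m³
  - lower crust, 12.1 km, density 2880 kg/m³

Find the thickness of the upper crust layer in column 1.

Take the compensation level at the base of the deeper column (depth z_c below the surface of column 1) and equate Σ ρ_i t_i down to z_c; mantle fills any gap and the z_c terms cancel.
Column 1: x×2700 + 16.9×2920 + (z_c − 16.9 − x)×3300
Column 2: 1.14×0 + 3.08×2200 + 8.98×2890 + 12.1×2880 + (z_c − 1.14 − 24.16)×3300
The z_c×3300 term appears on both sides and cancels. Collect the known terms of each column as K = Σ(ρt)_known − 3300 × (depth of known layers): K_1 = 49348 − 3300×16.9 = −6422; K_2 = 67576.2 − 3300×(1.14 + 24.16) = −15913.8.
Balance: K_1 − x×(3300 − 2700) = K_2, so x = (K_1 − K_2)/(3300 − 2700) = 9491.8/600 = 15.8 km.

15.8 km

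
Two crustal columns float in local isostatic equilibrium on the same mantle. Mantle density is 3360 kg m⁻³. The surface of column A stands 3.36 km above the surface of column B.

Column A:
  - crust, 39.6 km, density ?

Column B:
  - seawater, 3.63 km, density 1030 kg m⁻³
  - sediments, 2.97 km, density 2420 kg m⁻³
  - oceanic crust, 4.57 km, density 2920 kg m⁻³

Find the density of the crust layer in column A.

Take the compensation level at the base of the deeper column (depth z_c below the surface of column A) and equate Σ ρ_i t_i down to z_c; mantle fills any gap and the z_c terms cancel.
Column A: 39.6×ρ + (z_c − 39.6)×3360
Column B: 3.36×0 + 3.63×1030 + 2.97×2420 + 4.57×2920 + (z_c − 3.36 − 11.17)×3360
The z_c×3360 term appears on both sides and cancels. Collect the known terms of each column as K = Σ(ρt)_known − 3360 × (depth of known layers): K_A = 0 − 3360×39.6 = −133056; K_B = 24270.7 − 3360×(3.36 + 11.17) = −24550.1.
Balance: K_A + 39.6×ρ = K_B, so ρ = (K_B − K_A)/39.6 = 108506/39.6 = 2740 kg m⁻³.

2740 kg m⁻³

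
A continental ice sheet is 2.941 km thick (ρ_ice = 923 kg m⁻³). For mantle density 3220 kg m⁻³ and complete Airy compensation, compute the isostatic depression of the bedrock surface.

By Archimedes' principle applied to the lithosphere: the ice load ρ_ice t is balanced by mantle displaced below, ρ_m s.
s = t ρ_ice / ρ_m = 2.941 km × 923/3220 = 0.843 km.

0.843 km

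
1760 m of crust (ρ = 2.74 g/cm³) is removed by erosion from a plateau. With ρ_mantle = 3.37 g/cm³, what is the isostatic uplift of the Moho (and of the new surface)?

Unloading: uplift u = e ρ_c/ρ_m = 1760 m × 2.74/3.37 = 1430 m.

1430 m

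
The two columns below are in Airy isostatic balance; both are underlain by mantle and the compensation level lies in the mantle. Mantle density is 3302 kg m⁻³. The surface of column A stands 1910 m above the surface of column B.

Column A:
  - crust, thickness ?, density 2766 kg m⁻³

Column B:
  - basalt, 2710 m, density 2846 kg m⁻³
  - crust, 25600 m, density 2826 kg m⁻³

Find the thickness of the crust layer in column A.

Take the compensation level at the base of the deeper column (depth z_c below the surface of column A) and equate Σ ρ_i t_i down to z_c; mantle fills any gap and the z_c terms cancel.
Column A: x×2766 + (z_c − 0 − x)×3302
Column B: 1910×0 + 2710×2846 + 25600×2826 + (z_c − 1910 − 28310)×3302
The z_c×3302 term appears on both sides and cancels. Collect the known terms of each column as K = Σ(ρt)_known − 3302 × (depth of known layers): K_A = 0 − 3302×0 = 0; K_B = 80058260 − 3302×(1910 + 28310) = −19728180.
Balance: K_A − x×(3302 − 2766) = K_B, so x = (K_A − K_B)/(3302 − 2766) = 19728200/536 = 36800 m.

36800 m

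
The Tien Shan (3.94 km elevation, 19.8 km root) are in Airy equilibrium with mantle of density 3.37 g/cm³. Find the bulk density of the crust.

2.81 g/cm³

ρ_c h = (ρ_m − ρ_c) r → ρ_c (h + r) = ρ_m r → ρ_c = ρ_m r / (h + r).
ρ_c = 3.37 × 19.8 km / (3.94 km + 19.8 km) = 2.81 g/cm³.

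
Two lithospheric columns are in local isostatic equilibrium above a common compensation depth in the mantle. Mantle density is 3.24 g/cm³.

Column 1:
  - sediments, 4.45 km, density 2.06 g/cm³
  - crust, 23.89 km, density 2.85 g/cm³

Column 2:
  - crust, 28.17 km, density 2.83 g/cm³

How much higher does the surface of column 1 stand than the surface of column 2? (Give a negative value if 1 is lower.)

0.932 km

For any compensation level in the mantle, the mantle terms cancel and isostasy reduces to e = (Σt_1 − Σt_2) − (Σ(ρt)_1 − Σ(ρt)_2) / ρ_m.
Σt_1 = 28.34 km; Σt_2 = 28.17 km; Σ(ρt)_1 = 77.2535; Σ(ρt)_2 = 79.7211 (in km·g/cm³).
e = (28.34 − 28.17) − (77.2535 − 79.7211) / 3.24 = 0.932 km.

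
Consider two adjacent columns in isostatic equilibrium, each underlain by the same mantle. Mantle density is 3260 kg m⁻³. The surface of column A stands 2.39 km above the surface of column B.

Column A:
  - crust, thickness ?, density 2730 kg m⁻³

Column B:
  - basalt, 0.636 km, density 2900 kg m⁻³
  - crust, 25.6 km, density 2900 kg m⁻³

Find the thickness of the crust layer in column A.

32.5 km

Take the compensation level at the base of the deeper column (depth z_c below the surface of column A) and equate Σ ρ_i t_i down to z_c; mantle fills any gap and the z_c terms cancel.
Column A: x×2730 + (z_c − 0 − x)×3260
Column B: 2.39×0 + 0.636×2900 + 25.6×2900 + (z_c − 2.39 − 26.236)×3260
The z_c×3260 term appears on both sides and cancels. Collect the known terms of each column as K = Σ(ρt)_known − 3260 × (depth of known layers): K_A = 0 − 3260×0 = 0; K_B = 76084.4 − 3260×(2.39 + 26.236) = −17236.36.
Balance: K_A − x×(3260 − 2730) = K_B, so x = (K_A − K_B)/(3260 − 2730) = 17236.4/530 = 32.5 km.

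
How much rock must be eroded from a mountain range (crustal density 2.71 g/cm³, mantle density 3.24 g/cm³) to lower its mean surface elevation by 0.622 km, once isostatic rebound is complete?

3.8 km

Net drop Δ = e − u = e − e ρ_c/ρ_m = e (ρ_m − ρ_c)/ρ_m.
e = Δ ρ_m/(ρ_m − ρ_c) = 0.622 km × 3.24/0.53 = 3.8 km.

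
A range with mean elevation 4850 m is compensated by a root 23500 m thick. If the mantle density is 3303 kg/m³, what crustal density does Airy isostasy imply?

2740 kg/m³

ρ_c h = (ρ_m − ρ_c) r → ρ_c (h + r) = ρ_m r → ρ_c = ρ_m r / (h + r).
ρ_c = 3303 × 23500 m / (4850 m + 23500 m) = 2740 kg/m³.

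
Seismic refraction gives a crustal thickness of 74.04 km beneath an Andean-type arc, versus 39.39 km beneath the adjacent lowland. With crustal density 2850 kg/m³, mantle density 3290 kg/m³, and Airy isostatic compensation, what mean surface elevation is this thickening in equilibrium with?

4.63 km

Excess crust Δ = 74.04 km − 39.39 km = 34.65 km, split between elevation h and root r with h + r = Δ.
Airy balance ρ_c h = (ρ_m − ρ_c) r gives r = h ρ_c/(ρ_m − ρ_c), so h (1 + ρ_c/(ρ_m − ρ_c)) = Δ, i.e. h = Δ (ρ_m − ρ_c)/ρ_m.
h = 34.65 km × 440/3290 = 4.63 km.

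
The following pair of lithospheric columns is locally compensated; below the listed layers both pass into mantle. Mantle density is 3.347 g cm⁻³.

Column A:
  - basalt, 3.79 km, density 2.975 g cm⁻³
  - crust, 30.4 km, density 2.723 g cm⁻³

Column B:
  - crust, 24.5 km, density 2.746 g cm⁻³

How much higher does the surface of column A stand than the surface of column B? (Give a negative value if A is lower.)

1.69 km

For any compensation level in the mantle, the mantle terms cancel and isostasy reduces to e = (Σt_A − Σt_B) − (Σ(ρt)_A − Σ(ρt)_B) / ρ_m.
Σt_A = 34.19 km; Σt_B = 24.5 km; Σ(ρt)_A = 94.05445; Σ(ρt)_B = 67.277 (in km·g cm⁻³).
e = (34.19 − 24.5) − (94.05445 − 67.277) / 3.347 = 1.69 km.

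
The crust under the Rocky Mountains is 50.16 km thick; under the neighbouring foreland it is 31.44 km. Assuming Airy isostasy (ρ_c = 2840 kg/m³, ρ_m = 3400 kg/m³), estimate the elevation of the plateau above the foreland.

3.08 km

Excess crust Δ = 50.16 km − 31.44 km = 18.72 km, split between elevation h and root r with h + r = Δ.
Airy balance ρ_c h = (ρ_m − ρ_c) r gives r = h ρ_c/(ρ_m − ρ_c), so h (1 + ρ_c/(ρ_m − ρ_c)) = Δ, i.e. h = Δ (ρ_m − ρ_c)/ρ_m.
h = 18.72 km × 560/3400 = 3.08 km.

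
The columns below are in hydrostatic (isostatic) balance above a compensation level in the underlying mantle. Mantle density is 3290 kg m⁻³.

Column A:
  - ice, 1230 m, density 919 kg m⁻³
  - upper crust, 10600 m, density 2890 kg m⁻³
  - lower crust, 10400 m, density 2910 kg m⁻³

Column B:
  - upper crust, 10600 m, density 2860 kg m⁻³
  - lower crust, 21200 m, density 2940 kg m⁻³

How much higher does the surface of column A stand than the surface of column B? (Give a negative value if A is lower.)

For any compensation level in the mantle, the mantle terms cancel and isostasy reduces to e = (Σt_A − Σt_B) − (Σ(ρt)_A − Σ(ρt)_B) / ρ_m.
Σt_A = 22230 m; Σt_B = 31800 m; Σ(ρt)_A = 62028370; Σ(ρt)_B = 92644000 (in m·kg m⁻³).
e = (22230 − 31800) − (62028370 − 92644000) / 3290 = −264 m.

−264 m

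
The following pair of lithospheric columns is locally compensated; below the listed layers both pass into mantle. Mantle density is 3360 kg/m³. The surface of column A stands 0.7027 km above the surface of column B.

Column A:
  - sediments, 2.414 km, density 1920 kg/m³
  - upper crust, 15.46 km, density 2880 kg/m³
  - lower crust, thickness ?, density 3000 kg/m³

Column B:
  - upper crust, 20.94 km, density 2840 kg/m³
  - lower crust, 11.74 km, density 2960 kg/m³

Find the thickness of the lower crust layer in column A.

19.6 km

Take the compensation level at the base of the deeper column (depth z_c below the surface of column A) and equate Σ ρ_i t_i down to z_c; mantle fills any gap and the z_c terms cancel.
Column A: 2.414×1920 + 15.46×2880 + x×3000 + (z_c − 17.874 − x)×3360
Column B: 0.7027×0 + 20.94×2840 + 11.74×2960 + (z_c − 0.7027 − 32.68)×3360
The z_c×3360 term appears on both sides and cancels. Collect the known terms of each column as K = Σ(ρt)_known − 3360 × (depth of known layers): K_A = 49159.68 − 3360×17.874 = −10896.96; K_B = 94220 − 3360×(0.7027 + 32.68) = −17945.872.
Balance: K_A − x×(3360 − 3000) = K_B, so x = (K_A − K_B)/(3360 − 3000) = 7048.91/360 = 19.6 km.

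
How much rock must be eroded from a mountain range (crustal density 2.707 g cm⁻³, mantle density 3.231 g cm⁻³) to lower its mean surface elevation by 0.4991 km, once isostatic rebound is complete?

Net drop Δ = e − u = e − e ρ_c/ρ_m = e (ρ_m − ρ_c)/ρ_m.
e = Δ ρ_m/(ρ_m − ρ_c) = 0.4991 km × 3.231/0.524 = 3.08 km.

3.08 km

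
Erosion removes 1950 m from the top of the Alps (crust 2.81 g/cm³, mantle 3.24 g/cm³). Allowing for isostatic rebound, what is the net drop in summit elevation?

259 m

Rebound u = e ρ_c/ρ_m = 1950 m × 2.81/3.24 = 1691 m.
Net surface drop = e − u = 1950 m − 1691 m = e (ρ_m − ρ_c)/ρ_m = 259 m.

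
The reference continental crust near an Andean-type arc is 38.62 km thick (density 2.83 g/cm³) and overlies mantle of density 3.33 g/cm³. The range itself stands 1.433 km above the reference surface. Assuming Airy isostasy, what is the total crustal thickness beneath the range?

48.2 km

Root depth r = h ρ_c / (ρ_m − ρ_c) = 1.433 km × 2.83 / 0.5 = 8.111 km.
Total thickness = T + h + r = 38.62 km + 1.433 km + 8.111 km = 48.2 km.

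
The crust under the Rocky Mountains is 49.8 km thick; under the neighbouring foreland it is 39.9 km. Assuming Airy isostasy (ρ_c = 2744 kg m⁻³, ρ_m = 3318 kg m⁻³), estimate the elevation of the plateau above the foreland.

1.71 km

Excess crust Δ = 49.8 km − 39.9 km = 9.9 km, split between elevation h and root r with h + r = Δ.
Airy balance ρ_c h = (ρ_m − ρ_c) r gives r = h ρ_c/(ρ_m − ρ_c), so h (1 + ρ_c/(ρ_m − ρ_c)) = Δ, i.e. h = Δ (ρ_m − ρ_c)/ρ_m.
h = 9.9 km × 574/3318 = 1.71 km.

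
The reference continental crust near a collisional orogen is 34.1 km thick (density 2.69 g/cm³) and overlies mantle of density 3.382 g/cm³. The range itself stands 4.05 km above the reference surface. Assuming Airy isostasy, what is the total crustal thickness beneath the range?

Root depth r = h ρ_c / (ρ_m − ρ_c) = 4.05 km × 2.69 / 0.692 = 15.74 km.
Total thickness = T + h + r = 34.1 km + 4.05 km + 15.74 km = 53.9 km.

53.9 km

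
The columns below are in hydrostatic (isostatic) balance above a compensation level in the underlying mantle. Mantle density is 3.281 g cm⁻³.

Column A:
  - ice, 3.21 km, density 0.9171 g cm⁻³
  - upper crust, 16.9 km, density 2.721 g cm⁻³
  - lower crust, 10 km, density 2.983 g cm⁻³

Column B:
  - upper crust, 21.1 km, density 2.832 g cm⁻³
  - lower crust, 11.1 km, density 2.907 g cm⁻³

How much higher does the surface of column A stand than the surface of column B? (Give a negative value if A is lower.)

For any compensation level in the mantle, the mantle terms cancel and isostasy reduces to e = (Σt_A − Σt_B) − (Σ(ρt)_A − Σ(ρt)_B) / ρ_m.
Σt_A = 30.11 km; Σt_B = 32.2 km; Σ(ρt)_A = 78.758791; Σ(ρt)_B = 92.0229 (in km·g cm⁻³).
e = (30.11 − 32.2) − (78.758791 − 92.0229) / 3.281 = 1.95 km.

1.95 km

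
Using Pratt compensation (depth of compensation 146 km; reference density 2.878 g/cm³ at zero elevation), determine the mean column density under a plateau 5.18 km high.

2.78 g/cm³

Pratt balance: ρ_ref D = ρ (D + h).
ρ = ρ_ref D/(D + h) = 2.878 × 146 km/(146 km + 5.18 km) = 2.78 g/cm³.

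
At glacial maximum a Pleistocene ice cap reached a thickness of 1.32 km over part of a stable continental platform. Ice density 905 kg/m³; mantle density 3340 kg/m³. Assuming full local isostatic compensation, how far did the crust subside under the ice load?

0.358 km

By Archimedes' principle applied to the lithosphere: the ice load ρ_ice t is balanced by mantle displaced below, ρ_m s.
s = t ρ_ice / ρ_m = 1.32 km × 905/3340 = 0.358 km.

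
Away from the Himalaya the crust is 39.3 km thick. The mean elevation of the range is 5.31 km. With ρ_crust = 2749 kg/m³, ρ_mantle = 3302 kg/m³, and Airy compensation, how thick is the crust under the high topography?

71 km

Root depth r = h ρ_c / (ρ_m − ρ_c) = 5.31 km × 2749 / 553 = 26.4 km.
Total thickness = T + h + r = 39.3 km + 5.31 km + 26.4 km = 71 km.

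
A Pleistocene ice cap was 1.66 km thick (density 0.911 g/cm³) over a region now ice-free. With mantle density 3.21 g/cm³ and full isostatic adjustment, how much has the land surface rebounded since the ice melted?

Removing the load lets mantle flow back in; uplift u satisfies ρ_ice t = ρ_m u.
u = t ρ_ice/ρ_m = 1.66 km × 0.911/3.21 = 0.471 km.

0.471 km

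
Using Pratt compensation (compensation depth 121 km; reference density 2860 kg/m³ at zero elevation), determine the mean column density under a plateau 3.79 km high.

2770 kg/m³

Pratt balance: ρ_ref D = ρ (D + h).
ρ = ρ_ref D/(D + h) = 2860 × 121 km/(121 km + 3.79 km) = 2770 kg/m³.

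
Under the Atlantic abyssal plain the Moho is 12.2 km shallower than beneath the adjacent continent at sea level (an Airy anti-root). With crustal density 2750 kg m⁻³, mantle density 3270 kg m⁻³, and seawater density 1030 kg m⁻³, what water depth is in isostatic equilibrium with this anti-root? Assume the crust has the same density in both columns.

3.69 km

Replacing a thickness d of crust by seawater at the top must be balanced by replacing crust with mantle at the base: d (ρ_c − ρ_w) = a (ρ_m − ρ_c).
d = a (ρ_m − ρ_c)/(ρ_c − ρ_w) = 12.2 km × 520/1720 = 3.69 km.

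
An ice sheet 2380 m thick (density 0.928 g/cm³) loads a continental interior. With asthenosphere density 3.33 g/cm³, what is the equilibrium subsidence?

In Airy isostatic equilibrium: the ice load ρ_ice t is balanced by mantle displaced below, ρ_m s.
s = t ρ_ice / ρ_m = 2380 m × 0.928/3.33 = 663 m.

663 m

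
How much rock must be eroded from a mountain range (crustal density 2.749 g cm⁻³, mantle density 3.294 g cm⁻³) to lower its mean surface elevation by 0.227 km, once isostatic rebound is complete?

1.37 km

Net drop Δ = e − u = e − e ρ_c/ρ_m = e (ρ_m − ρ_c)/ρ_m.
e = Δ ρ_m/(ρ_m − ρ_c) = 0.227 km × 3.294/0.545 = 1.37 km.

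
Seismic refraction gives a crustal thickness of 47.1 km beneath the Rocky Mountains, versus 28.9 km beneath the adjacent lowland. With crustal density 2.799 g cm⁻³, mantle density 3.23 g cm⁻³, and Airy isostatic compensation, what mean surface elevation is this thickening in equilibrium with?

2.43 km

Excess crust Δ = 47.1 km − 28.9 km = 18.2 km, split between elevation h and root r with h + r = Δ.
Airy balance ρ_c h = (ρ_m − ρ_c) r gives r = h ρ_c/(ρ_m − ρ_c), so h (1 + ρ_c/(ρ_m − ρ_c)) = Δ, i.e. h = Δ (ρ_m − ρ_c)/ρ_m.
h = 18.2 km × 0.431/3.23 = 2.43 km.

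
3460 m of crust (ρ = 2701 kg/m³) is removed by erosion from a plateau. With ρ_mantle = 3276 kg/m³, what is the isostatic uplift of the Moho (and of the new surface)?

Unloading: uplift u = e ρ_c/ρ_m = 3460 m × 2701/3276 = 2850 m.

2850 m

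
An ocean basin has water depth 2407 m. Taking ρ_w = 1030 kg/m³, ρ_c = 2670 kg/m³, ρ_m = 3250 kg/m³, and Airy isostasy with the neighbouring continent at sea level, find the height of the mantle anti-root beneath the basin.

6810 m

Equating mass per unit area of the two columns: replacing crust with seawater at the top is compensated by replacing crust with mantle at the base: d (ρ_c − ρ_w) = a (ρ_m − ρ_c).
a = d (ρ_c − ρ_w)/(ρ_m − ρ_c) = 2407 m × 1640/580 = 6810 m.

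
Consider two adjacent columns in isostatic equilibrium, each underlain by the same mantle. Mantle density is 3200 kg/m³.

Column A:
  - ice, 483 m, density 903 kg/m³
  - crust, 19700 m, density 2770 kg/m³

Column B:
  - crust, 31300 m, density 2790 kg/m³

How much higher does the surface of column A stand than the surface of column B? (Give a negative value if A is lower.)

For any compensation level in the mantle, the mantle terms cancel and isostasy reduces to e = (Σt_A − Σt_B) − (Σ(ρt)_A − Σ(ρt)_B) / ρ_m.
Σt_A = 20183 m; Σt_B = 31300 m; Σ(ρt)_A = 55005149; Σ(ρt)_B = 87327000 (in m·kg/m³).
e = (20183 − 31300) − (55005149 − 87327000) / 3200 = −1020 m.

−1020 m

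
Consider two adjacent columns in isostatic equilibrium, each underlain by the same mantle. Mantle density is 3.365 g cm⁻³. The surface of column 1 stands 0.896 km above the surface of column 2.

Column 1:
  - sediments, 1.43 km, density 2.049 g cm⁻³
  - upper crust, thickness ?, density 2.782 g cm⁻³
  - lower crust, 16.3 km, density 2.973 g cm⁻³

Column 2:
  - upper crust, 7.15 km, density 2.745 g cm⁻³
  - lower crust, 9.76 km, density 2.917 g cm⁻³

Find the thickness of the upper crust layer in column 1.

Take the compensation level at the base of the deeper column (depth z_c below the surface of column 1) and equate Σ ρ_i t_i down to z_c; mantle fills any gap and the z_c terms cancel.
Column 1: 1.43×2.049 + x×2.782 + 16.3×2.973 + (z_c − 17.73 − x)×3.365
Column 2: 0.896×0 + 7.15×2.745 + 9.76×2.917 + (z_c − 0.896 − 16.91)×3.365
The z_c×3.365 term appears on both sides and cancels. Collect the known terms of each column as K = Σ(ρt)_known − 3.365 × (depth of known layers): K_1 = 51.38997 − 3.365×17.73 = −8.27148; K_2 = 48.09667 − 3.365×(0.896 + 16.91) = −11.82052.
Balance: K_1 − x×(3.365 − 2.782) = K_2, so x = (K_1 − K_2)/(3.365 − 2.782) = 3.54904/0.583 = 6.09 km.

6.09 km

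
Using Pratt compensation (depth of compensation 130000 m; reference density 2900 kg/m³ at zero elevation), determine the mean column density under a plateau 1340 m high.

Pratt balance: ρ_ref D = ρ (D + h).
ρ = ρ_ref D/(D + h) = 2900 × 130000 m/(130000 m + 1340 m) = 2870 kg/m³.

2870 kg/m³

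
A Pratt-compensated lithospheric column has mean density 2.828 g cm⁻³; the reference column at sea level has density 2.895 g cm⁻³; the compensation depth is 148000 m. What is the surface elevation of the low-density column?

ρ_ref D = ρ (D + h) → h = D (ρ_ref − ρ)/ρ.
h = 148000 m × (2.895 − 2.828)/2.828 = 3510 m.

3510 m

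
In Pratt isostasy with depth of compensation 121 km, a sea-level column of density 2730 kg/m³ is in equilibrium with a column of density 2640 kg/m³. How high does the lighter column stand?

ρ_ref D = ρ (D + h) → h = D (ρ_ref − ρ)/ρ.
h = 121 km × (2730 − 2640)/2640 = 4.12 km.

4.12 km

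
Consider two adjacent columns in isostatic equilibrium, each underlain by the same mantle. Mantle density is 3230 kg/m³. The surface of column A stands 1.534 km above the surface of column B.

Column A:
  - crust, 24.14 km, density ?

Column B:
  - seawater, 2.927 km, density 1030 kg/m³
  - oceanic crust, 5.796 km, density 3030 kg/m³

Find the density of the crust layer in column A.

Take the compensation level at the base of the deeper column (depth z_c below the surface of column A) and equate Σ ρ_i t_i down to z_c; mantle fills any gap and the z_c terms cancel.
Column A: 24.14×ρ + (z_c − 24.14)×3230
Column B: 1.534×0 + 2.927×1030 + 5.796×3030 + (z_c − 1.534 − 8.723)×3230
The z_c×3230 term appears on both sides and cancels. Collect the known terms of each column as K = Σ(ρt)_known − 3230 × (depth of known layers): K_A = 0 − 3230×24.14 = −77972.2; K_B = 20576.69 − 3230×(1.534 + 8.723) = −12553.42.
Balance: K_A + 24.14×ρ = K_B, so ρ = (K_B − K_A)/24.14 = 65418.8/24.14 = 2710 kg/m³.

2710 kg/m³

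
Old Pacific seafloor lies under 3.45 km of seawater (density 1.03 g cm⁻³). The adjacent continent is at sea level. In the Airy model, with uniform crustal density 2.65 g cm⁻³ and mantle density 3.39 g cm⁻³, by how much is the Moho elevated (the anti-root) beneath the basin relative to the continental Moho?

7.55 km

Balancing pressure at the compensation depth: replacing crust with seawater at the top is compensated by replacing crust with mantle at the base: d (ρ_c − ρ_w) = a (ρ_m − ρ_c).
a = d (ρ_c − ρ_w)/(ρ_m − ρ_c) = 3.45 km × 1.62/0.74 = 7.55 km.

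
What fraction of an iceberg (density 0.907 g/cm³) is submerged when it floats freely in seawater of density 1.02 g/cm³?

88.9%

Submerged fraction = ρ_obj/ρ_fluid = 0.907/1.02 = 88.9%.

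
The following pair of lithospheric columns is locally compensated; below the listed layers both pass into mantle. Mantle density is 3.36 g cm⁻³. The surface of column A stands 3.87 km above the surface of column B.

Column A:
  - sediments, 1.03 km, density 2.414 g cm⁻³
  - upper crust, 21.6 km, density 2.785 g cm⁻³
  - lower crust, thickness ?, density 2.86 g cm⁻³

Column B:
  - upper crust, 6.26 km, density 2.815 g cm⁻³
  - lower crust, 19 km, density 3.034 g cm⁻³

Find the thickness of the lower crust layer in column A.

18.4 km

Take the compensation level at the base of the deeper column (depth z_c below the surface of column A) and equate Σ ρ_i t_i down to z_c; mantle fills any gap and the z_c terms cancel.
Column A: 1.03×2.414 + 21.6×2.785 + x×2.86 + (z_c − 22.63 − x)×3.36
Column B: 3.87×0 + 6.26×2.815 + 19×3.034 + (z_c − 3.87 − 25.26)×3.36
The z_c×3.36 term appears on both sides and cancels. Collect the known terms of each column as K = Σ(ρt)_known − 3.36 × (depth of known layers): K_A = 62.64242 − 3.36×22.63 = −13.39438; K_B = 75.2679 − 3.36×(3.87 + 25.26) = −22.6089.
Balance: K_A − x×(3.36 − 2.86) = K_B, so x = (K_A − K_B)/(3.36 − 2.86) = 9.21452/0.5 = 18.4 km.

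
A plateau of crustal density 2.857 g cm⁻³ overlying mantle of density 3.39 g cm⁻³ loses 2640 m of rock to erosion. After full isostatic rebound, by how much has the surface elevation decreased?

415 m

Rebound u = e ρ_c/ρ_m = 2640 m × 2.857/3.39 = 2225 m.
Net surface drop = e − u = 2640 m − 2225 m = e (ρ_m − ρ_c)/ρ_m = 415 m.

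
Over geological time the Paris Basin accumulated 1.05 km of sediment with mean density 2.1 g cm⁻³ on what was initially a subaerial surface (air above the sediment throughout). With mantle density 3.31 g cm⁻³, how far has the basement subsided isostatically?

Subaerial load: s = t ρ_sed / ρ_m = 1.05 km × 2.1/3.31 = 0.666 km.

0.666 km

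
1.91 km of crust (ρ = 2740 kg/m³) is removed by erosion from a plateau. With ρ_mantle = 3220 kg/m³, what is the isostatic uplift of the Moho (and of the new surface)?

Unloading: uplift u = e ρ_c/ρ_m = 1.91 km × 2740/3220 = 1.63 km.

1.63 km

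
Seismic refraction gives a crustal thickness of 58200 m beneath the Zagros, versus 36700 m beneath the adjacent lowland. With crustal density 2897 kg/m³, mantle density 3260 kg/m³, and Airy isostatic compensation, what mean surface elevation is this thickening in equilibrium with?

Excess crust Δ = 58200 m − 36700 m = 21500 m, split between elevation h and root r with h + r = Δ.
Airy balance ρ_c h = (ρ_m − ρ_c) r gives r = h ρ_c/(ρ_m − ρ_c), so h (1 + ρ_c/(ρ_m − ρ_c)) = Δ, i.e. h = Δ (ρ_m − ρ_c)/ρ_m.
h = 21500 m × 363/3260 = 2390 m.

2390 m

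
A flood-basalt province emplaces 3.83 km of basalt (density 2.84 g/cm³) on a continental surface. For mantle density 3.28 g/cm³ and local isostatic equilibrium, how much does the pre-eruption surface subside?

Subaerial loading: s = t ρ_load / ρ_m.
s = 3.83 km × 2.84/3.28 = 3.32 km.

3.32 km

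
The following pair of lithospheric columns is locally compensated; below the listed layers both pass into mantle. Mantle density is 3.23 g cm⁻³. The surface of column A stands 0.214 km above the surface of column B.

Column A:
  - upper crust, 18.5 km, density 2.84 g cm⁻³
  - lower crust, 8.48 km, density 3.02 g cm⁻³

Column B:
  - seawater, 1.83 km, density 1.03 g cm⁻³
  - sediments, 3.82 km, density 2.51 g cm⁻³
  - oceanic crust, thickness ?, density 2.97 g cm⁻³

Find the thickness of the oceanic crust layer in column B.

5.88 km

Take the compensation level at the base of the deeper column (depth z_c below the surface of column A) and equate Σ ρ_i t_i down to z_c; mantle fills any gap and the z_c terms cancel.
Column A: 18.5×2.84 + 8.48×3.02 + (z_c − 26.98)×3.23
Column B: 0.214×0 + 1.83×1.03 + 3.82×2.51 + x×2.97 + (z_c − 0.214 − 5.65 − x)×3.23
The z_c×3.23 term appears on both sides and cancels. Collect the known terms of each column as K = Σ(ρt)_known − 3.23 × (depth of known layers): K_A = 78.1496 − 3.23×26.98 = −8.9958; K_B = 11.4731 − 3.23×(0.214 + 5.65) = −7.46762.
Balance: K_A = K_B − x×(3.23 − 2.97), so x = (K_B − K_A)/(3.23 − 2.97) = 1.52818/0.26 = 5.88 km.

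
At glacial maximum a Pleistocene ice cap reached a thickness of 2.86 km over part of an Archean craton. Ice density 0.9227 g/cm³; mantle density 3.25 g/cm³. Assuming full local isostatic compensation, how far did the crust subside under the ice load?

0.812 km

For local isostatic compensation: the ice load ρ_ice t is balanced by mantle displaced below, ρ_m s.
s = t ρ_ice / ρ_m = 2.86 km × 0.9227/3.25 = 0.812 km.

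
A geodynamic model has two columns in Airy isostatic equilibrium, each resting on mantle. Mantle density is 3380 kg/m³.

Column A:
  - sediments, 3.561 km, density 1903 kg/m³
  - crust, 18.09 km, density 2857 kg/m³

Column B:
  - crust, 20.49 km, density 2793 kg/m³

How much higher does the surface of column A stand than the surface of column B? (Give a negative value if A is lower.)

0.797 km

For any compensation level in the mantle, the mantle terms cancel and isostasy reduces to e = (Σt_A − Σt_B) − (Σ(ρt)_A − Σ(ρt)_B) / ρ_m.
Σt_A = 21.651 km; Σt_B = 20.49 km; Σ(ρt)_A = 58459.713; Σ(ρt)_B = 57228.57 (in km·kg/m³).
e = (21.651 − 20.49) − (58459.713 − 57228.57) / 3380 = 0.797 km.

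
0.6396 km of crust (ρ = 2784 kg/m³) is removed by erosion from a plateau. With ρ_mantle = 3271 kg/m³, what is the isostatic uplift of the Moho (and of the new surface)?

Unloading: uplift u = e ρ_c/ρ_m = 0.6396 km × 2784/3271 = 0.544 km.

0.544 km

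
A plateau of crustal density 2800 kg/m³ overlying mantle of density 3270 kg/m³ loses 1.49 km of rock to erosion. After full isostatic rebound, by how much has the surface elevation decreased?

0.214 km

Rebound u = e ρ_c/ρ_m = 1.49 km × 2800/3270 = 1.276 km.
Net surface drop = e − u = 1.49 km − 1.276 km = e (ρ_m − ρ_c)/ρ_m = 0.214 km.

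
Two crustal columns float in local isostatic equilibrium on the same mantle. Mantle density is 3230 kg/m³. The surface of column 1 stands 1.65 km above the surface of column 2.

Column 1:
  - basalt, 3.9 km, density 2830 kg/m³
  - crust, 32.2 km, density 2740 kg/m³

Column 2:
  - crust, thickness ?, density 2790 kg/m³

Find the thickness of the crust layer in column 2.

27.3 km

Take the compensation level at the base of the deeper column (depth z_c below the surface of column 1) and equate Σ ρ_i t_i down to z_c; mantle fills any gap and the z_c terms cancel.
Column 1: 3.9×2830 + 32.2×2740 + (z_c − 36.1)×3230
Column 2: 1.65×0 + x×2790 + (z_c − 1.65 − 0 − x)×3230
The z_c×3230 term appears on both sides and cancels. Collect the known terms of each column as K = Σ(ρt)_known − 3230 × (depth of known layers): K_1 = 99265 − 3230×36.1 = −17338; K_2 = 0 − 3230×(1.65 + 0) = −5329.5.
Balance: K_1 = K_2 − x×(3230 − 2790), so x = (K_2 − K_1)/(3230 − 2790) = 12008.5/440 = 27.3 km.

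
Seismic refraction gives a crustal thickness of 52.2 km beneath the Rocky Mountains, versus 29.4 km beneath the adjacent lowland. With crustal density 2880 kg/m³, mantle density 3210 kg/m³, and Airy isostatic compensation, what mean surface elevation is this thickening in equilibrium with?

Excess crust Δ = 52.2 km − 29.4 km = 22.8 km, split between elevation h and root r with h + r = Δ.
Airy balance ρ_c h = (ρ_m − ρ_c) r gives r = h ρ_c/(ρ_m − ρ_c), so h (1 + ρ_c/(ρ_m − ρ_c)) = Δ, i.e. h = Δ (ρ_m − ρ_c)/ρ_m.
h = 22.8 km × 330/3210 = 2.34 km.

2.34 km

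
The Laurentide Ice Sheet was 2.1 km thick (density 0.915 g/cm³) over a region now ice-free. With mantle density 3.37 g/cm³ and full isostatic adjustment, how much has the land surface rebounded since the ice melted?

Removing the load lets mantle flow back in; uplift u satisfies ρ_ice t = ρ_m u.
u = t ρ_ice/ρ_m = 2.1 km × 0.915/3.37 = 0.57 km.

0.57 km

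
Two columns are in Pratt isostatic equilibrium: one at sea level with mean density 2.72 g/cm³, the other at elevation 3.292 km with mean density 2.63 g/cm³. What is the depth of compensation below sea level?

96.2 km

ρ_ref D = ρ (D + h) → D (ρ_ref − ρ) = ρ h.
D = ρ h/(ρ_ref − ρ) = 2.63 × 3.292 km/(2.72 − 2.63) = 96.2 km.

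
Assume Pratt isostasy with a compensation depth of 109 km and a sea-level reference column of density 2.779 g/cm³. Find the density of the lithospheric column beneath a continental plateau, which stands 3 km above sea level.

Pratt balance: ρ_ref D = ρ (D + h).
ρ = ρ_ref D/(D + h) = 2.779 × 109 km/(109 km + 3 km) = 2.7 g/cm³.

2.7 g/cm³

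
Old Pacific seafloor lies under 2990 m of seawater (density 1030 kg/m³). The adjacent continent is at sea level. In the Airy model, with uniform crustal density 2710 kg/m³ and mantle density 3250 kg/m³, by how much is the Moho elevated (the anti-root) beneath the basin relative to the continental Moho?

9300 m

By Archimedes' principle applied to the lithosphere: replacing crust with seawater at the top is compensated by replacing crust with mantle at the base: d (ρ_c − ρ_w) = a (ρ_m − ρ_c).
a = d (ρ_c − ρ_w)/(ρ_m − ρ_c) = 2990 m × 1680/540 = 9300 m.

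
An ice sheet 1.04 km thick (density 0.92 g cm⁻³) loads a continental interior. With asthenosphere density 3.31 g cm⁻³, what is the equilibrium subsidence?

0.289 km

By Archimedes' principle applied to the lithosphere: the ice load ρ_ice t is balanced by mantle displaced below, ρ_m s.
s = t ρ_ice / ρ_m = 1.04 km × 0.92/3.31 = 0.289 km.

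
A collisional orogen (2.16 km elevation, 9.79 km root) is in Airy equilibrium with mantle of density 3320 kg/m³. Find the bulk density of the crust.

2720 kg/m³

ρ_c h = (ρ_m − ρ_c) r → ρ_c (h + r) = ρ_m r → ρ_c = ρ_m r / (h + r).
ρ_c = 3320 × 9.79 km / (2.16 km + 9.79 km) = 2720 kg/m³.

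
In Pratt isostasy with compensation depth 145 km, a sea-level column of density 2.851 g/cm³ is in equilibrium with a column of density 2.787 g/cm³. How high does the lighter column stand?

ρ_ref D = ρ (D + h) → h = D (ρ_ref − ρ)/ρ.
h = 145 km × (2.851 − 2.787)/2.787 = 3.33 km.

3.33 km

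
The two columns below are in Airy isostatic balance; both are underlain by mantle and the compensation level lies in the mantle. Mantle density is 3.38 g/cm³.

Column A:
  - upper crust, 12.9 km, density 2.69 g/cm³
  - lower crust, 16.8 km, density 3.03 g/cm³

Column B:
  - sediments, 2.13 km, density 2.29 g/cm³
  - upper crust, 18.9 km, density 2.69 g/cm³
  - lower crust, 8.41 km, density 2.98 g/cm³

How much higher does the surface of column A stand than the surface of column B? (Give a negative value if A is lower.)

For any compensation level in the mantle, the mantle terms cancel and isostasy reduces to e = (Σt_A − Σt_B) − (Σ(ρt)_A − Σ(ρt)_B) / ρ_m.
Σt_A = 29.7 km; Σt_B = 29.44 km; Σ(ρt)_A = 85.605; Σ(ρt)_B = 80.7805 (in km·g/cm³).
e = (29.7 − 29.44) − (85.605 − 80.7805) / 3.38 = −1.17 km.

−1.17 km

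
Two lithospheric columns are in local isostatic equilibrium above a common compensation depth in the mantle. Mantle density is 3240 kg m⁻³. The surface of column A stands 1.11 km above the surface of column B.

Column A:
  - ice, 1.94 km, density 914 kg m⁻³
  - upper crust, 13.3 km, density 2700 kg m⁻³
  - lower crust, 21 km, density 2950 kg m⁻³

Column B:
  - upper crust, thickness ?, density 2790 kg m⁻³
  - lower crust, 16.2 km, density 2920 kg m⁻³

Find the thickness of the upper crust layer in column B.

20 km

Take the compensation level at the base of the deeper column (depth z_c below the surface of column A) and equate Σ ρ_i t_i down to z_c; mantle fills any gap and the z_c terms cancel.
Column A: 1.94×914 + 13.3×2700 + 21×2950 + (z_c − 36.24)×3240
Column B: 1.11×0 + x×2790 + 16.2×2920 + (z_c − 1.11 − 16.2 − x)×3240
The z_c×3240 term appears on both sides and cancels. Collect the known terms of each column as K = Σ(ρt)_known − 3240 × (depth of known layers): K_A = 99633.16 − 3240×36.24 = −17784.44; K_B = 47304 − 3240×(1.11 + 16.2) = −8780.4.
Balance: K_A = K_B − x×(3240 − 2790), so x = (K_B − K_A)/(3240 − 2790) = 9004.04/450 = 20 km.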